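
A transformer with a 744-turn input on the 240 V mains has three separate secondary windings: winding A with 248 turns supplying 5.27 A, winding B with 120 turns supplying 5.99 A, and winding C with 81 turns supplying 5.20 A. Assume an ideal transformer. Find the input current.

I_in ≈ 3.29 A

V_A = 240 × 248/744 = 80.000 V; V_B = 240 × 120/744 = 38.710 V; V_C = 240 × 81/744 = 26.129 V.
P_out = V_A I_A + V_B I_B + V_C I_C = 80.000×5.27 + 38.710×5.99 + 26.129×5.20 = 421.60 + 231.87 + 135.87 = 789.34 W.
Ideal ⇒ P_in = P_out, so I_in = P_out/V_in = 789.34/240 = 3.29 A.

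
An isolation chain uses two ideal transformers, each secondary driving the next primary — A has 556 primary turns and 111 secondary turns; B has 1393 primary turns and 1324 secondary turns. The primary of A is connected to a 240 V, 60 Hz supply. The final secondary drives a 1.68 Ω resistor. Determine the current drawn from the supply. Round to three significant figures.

After A: V = 240.00 × 111/556 = 47.914 V.
After B: V = 47.914 × 1324/1393 = 45.540 V.
I_load = 45.540/1.68 = 27.107 A, so P_out = 45.540 × 27.107 = 1234.5 W.
All ideal ⇒ P_in = P_out, so I_supply = 1234.5/240 = 5.14 A.

I_supply ≈ 5.14 A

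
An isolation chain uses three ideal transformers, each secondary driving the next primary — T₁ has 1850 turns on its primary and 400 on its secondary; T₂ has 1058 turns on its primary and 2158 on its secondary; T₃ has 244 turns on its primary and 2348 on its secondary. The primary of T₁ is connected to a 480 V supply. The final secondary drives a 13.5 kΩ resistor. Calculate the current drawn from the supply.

I_supply ≈ 0.640 A

After T₁: V = 480.00 × 400/1850 = 103.78 V.
After T₂: V = 103.78 × 2158/1058 = 211.69 V.
After T₃: V = 211.69 × 2348/244 = 2037.1 V.
I_load = 2037.1/13500 = 0.15089 A, so P_out = 2037.1 × 0.15089 = 307.38 W.
All ideal ⇒ P_in = P_out, so I_supply = 307.38/480 = 0.640 A.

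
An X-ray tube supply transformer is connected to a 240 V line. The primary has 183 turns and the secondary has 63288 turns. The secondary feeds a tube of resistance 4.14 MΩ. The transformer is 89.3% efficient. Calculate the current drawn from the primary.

I_p ≈ 7.76 A

V_s = 240 × 63288/183 = 83001 V.
I_s = V_s/R = 83001/(4.14×10^6) = 0.020048 A.
P_out = V_s I_s = 83001 × 0.020048 = 1664.0 W.
P_in = P_out/η = 1664.0/0.893 = 1863.4 W.
I_p = P_in/V_p = 1863.4/240 = 7.76 A.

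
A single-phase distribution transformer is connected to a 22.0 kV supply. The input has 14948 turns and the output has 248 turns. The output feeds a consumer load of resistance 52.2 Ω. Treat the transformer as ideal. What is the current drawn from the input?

V_out = V_in × N_out/N_in = 22000 × 248/14948 = 365.00 V.
I_out = V_out/R = 365.00/52.2 = 6.9923 A.
For an ideal transformer I_in N_in = I_out N_out, so I_in = 6.9923 × 248/14948 = 0.116 A.

I_in ≈ 0.116 A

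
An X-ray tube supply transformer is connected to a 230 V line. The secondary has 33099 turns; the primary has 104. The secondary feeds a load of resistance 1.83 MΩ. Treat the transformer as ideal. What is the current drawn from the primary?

I_p ≈ 12.7 A

V_s = V_p × N_s/N_p = 230 × 33099/104 = 73200 V.
I_s = V_s/R = 73200/(1.83×10^6) = 0.040000 A.
For an ideal transformer I_p N_p = I_s N_s, so I_p = 0.040000 × 33099/104 = 12.7 A.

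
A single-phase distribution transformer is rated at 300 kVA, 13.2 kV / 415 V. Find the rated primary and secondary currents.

I_p = S/V_p = 300000/13200 = 22.7 A.
I_s = S/V_s = 300000/415 = 723 A.

I_p ≈ 22.7 A, I_s ≈ 723 A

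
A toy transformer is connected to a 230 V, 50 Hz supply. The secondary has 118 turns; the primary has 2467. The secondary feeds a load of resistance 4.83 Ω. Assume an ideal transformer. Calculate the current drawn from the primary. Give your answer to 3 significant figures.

V_s = V_p × N_s/N_p = 230 × 118/2467 = 11.001 V.
I_s = V_s/R = 11.001/4.83 = 2.2777 A.
For an ideal transformer I_p N_p = I_s N_s, so I_p = 2.2777 × 118/2467 = 0.109 A.

I_p ≈ 0.109 A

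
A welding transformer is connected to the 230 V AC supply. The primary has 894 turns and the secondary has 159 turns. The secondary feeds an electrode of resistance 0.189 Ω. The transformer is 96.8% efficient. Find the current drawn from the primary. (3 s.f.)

I_p ≈ 39.8 A

V_s = 230 × 159/894 = 40.906 V.
I_s = V_s/R = 40.906/0.189 = 216.43 A.
P_out = V_s I_s = 40.906 × 216.43 = 8853.5 W.
P_in = P_out/η = 8853.5/0.968 = 9146.1 W.
I_p = P_in/V_p = 9146.1/230 = 39.8 A.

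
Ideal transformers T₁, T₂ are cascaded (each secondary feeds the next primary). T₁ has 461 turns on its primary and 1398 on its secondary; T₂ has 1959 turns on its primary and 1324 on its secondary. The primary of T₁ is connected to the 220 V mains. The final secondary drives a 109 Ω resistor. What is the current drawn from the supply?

After T₁: V = 220.00 × 1398/461 = 667.16 V.
After T₂: V = 667.16 × 1324/1959 = 450.90 V.
I_load = 450.90/109 = 4.1367 A, so P_out = 450.90 × 4.1367 = 1865.3 W.
All ideal ⇒ P_in = P_out, so I_supply = 1865.3/220 = 8.48 A.

I_supply ≈ 8.48 A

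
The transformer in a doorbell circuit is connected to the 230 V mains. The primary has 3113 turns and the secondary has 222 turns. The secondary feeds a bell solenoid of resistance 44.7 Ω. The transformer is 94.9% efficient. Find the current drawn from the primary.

V_s = 230 × 222/3113 = 16.402 V.
I_s = V_s/R = 16.402/44.7 = 0.36694 A.
P_out = V_s I_s = 16.402 × 0.36694 = 6.0186 W.
P_in = P_out/η = 6.0186/0.949 = 6.3420 W.
I_p = P_in/V_p = 6.3420/230 = 0.0276 A.

I_p ≈ 0.0276 A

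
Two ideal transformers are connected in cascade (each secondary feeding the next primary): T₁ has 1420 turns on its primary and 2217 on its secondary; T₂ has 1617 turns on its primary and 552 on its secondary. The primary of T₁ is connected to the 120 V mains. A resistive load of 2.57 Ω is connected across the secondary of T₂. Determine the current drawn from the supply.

Secondary of T₁: V = 120.00 × 2217/1420 = 187.35 V.
Secondary of T₂: V = 187.35 × 552/1617 = 63.957 V.
I_load = 63.957/2.57 = 24.886 A, so P_out = 63.957 × 24.886 = 1591.6 W.
All ideal ⇒ P_in = P_out, so I_supply = 1591.6/120 = 13.3 A.

I_supply ≈ 13.3 A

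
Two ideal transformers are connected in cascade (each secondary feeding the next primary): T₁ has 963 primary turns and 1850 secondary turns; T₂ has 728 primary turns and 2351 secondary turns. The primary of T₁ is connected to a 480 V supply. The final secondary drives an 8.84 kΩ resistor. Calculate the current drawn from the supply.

I_supply ≈ 2.09 A

Secondary of T₁: V = 480.00 × 1850/963 = 922.12 V.
Secondary of T₂: V = 922.12 × 2351/728 = 2977.9 V.
I_load = 2977.9/8840 = 0.33686 A, so P_out = 2977.9 × 0.33686 = 1003.1 W.
All ideal ⇒ P_in = P_out, so I_supply = 1003.1/480 = 2.09 A.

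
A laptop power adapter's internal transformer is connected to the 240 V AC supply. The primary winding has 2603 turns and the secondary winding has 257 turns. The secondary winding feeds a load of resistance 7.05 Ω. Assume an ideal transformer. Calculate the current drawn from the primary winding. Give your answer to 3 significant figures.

V_s = V_p × N_s/N_p = 240 × 257/2603 = 23.696 V.
I_s = V_s/R = 23.696/7.05 = 3.3611 A.
For an ideal transformer I_p N_p = I_s N_s, so I_p = 3.3611 × 257/2603 = 0.332 A.

I_p ≈ 0.332 A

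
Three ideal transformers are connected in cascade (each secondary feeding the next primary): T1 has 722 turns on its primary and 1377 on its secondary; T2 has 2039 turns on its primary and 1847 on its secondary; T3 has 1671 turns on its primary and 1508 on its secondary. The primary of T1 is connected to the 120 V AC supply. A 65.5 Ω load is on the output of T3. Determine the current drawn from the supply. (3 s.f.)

I_supply ≈ 4.45 A

After T1: V = 120.00 × 1377/722 = 228.86 V.
After T2: V = 228.86 × 1847/2039 = 207.31 V.
After T3: V = 207.31 × 1508/1671 = 187.09 V.
I_load = 187.09/65.5 = 2.8563 A, so P_out = 187.09 × 2.8563 = 534.40 W.
All ideal ⇒ P_in = P_out, so I_supply = 534.40/120 = 4.45 A.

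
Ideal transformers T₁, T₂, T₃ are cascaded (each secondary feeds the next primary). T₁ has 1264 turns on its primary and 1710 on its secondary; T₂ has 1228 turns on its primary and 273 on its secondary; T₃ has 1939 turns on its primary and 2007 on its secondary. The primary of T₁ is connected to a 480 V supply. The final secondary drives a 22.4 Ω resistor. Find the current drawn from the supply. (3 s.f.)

I_supply ≈ 2.08 A

After T₁: V = 480.00 × 1710/1264 = 649.37 V.
After T₂: V = 649.37 × 273/1228 = 144.36 V.
After T₃: V = 144.36 × 2007/1939 = 149.43 V.
I_load = 149.43/22.4 = 6.6708 A, so P_out = 149.43 × 6.6708 = 996.78 W.
All ideal ⇒ P_in = P_out, so I_supply = 996.78/480 = 2.08 A.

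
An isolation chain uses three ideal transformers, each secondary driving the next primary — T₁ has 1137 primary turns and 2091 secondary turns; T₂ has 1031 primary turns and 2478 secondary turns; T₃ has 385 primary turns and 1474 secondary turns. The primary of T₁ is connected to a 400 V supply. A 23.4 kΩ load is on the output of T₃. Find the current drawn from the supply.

Secondary of T₁: V = 400.00 × 2091/1137 = 735.62 V.
Secondary of T₂: V = 735.62 × 2478/1031 = 1768.1 V.
Secondary of T₃: V = 1768.1 × 1474/385 = 6769.1 V.
I_load = 6769.1/23400 = 0.28928 A, so P_out = 6769.1 × 0.28928 = 1958.2 W.
All ideal ⇒ P_in = P_out, so I_supply = 1958.2/400 = 4.90 A.

I_supply ≈ 4.90 A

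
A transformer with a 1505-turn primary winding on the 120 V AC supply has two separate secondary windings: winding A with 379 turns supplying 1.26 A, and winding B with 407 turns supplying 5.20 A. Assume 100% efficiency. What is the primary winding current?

V_A = 120 × 379/1505 = 30.219 V; V_B = 120 × 407/1505 = 32.452 V.
P_out = V_A I_A + V_B I_B = 30.219×1.26 + 32.452×5.20 = 38.076 + 168.75 = 206.83 W.
Ideal ⇒ P_in = P_out, so I_p = P_out/V_p = 206.83/120 = 1.72 A.

I_p ≈ 1.72 A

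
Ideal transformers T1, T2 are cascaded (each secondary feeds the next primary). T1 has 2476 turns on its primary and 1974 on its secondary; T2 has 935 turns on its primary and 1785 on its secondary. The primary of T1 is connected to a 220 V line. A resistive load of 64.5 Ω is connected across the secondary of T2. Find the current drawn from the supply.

I_supply ≈ 7.90 A

After T1: V = 220.00 × 1974/2476 = 175.40 V.
After T2: V = 175.40 × 1785/935 = 334.85 V.
I_load = 334.85/64.5 = 5.1914 A, so P_out = 334.85 × 5.1914 = 1738.3 W.
All ideal ⇒ P_in = P_out, so I_supply = 1738.3/220 = 7.90 A.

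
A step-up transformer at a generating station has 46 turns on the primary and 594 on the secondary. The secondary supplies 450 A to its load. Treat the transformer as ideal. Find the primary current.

I_p ≈ 5810 A

For an ideal transformer I_p/I_s = N_s/N_p, so I_p = 450 × 594/46 = 5810 A.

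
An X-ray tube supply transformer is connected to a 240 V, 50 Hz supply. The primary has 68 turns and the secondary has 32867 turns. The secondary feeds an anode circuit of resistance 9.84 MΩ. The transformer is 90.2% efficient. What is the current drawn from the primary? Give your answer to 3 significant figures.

I_p ≈ 6.32 A

V_s = 240 × 32867/68 = 116000 V.
I_s = V_s/R = 116000/(9.84×10^6) = 0.011789 A.
P_out = V_s I_s = 116000 × 0.011789 = 1367.5 W.
P_in = P_out/η = 1367.5/0.902 = 1516.1 W.
I_p = P_in/V_p = 1516.1/240 = 6.32 A.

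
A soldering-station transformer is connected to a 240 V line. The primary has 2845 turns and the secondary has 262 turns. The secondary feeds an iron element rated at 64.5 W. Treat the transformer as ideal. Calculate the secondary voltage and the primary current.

V_s = V_p × N_s/N_p = 240 × 262/2845 = 22.102 V.
I_s = P/V_s = 64.5/22.102 = 2.9183 A.
I_p = I_s × N_s/N_p = 2.9183 × 262/2845 = 0.269 A.

V_s ≈ 22.1 V, I_p ≈ 0.269 A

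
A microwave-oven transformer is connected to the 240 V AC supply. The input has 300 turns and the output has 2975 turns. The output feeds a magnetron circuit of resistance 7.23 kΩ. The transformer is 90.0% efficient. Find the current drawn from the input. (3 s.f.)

V_out = 240 × 2975/300 = 2380.0 V.
I_out = V_out/R = 2380.0/7230 = 0.32918 A.
P_out = V_out I_out = 2380.0 × 0.32918 = 783.46 W.
P_in = P_out/η = 783.46/0.900 = 870.51 W.
I_in = P_in/V_in = 870.51/240 = 3.63 A.

I_in ≈ 3.63 A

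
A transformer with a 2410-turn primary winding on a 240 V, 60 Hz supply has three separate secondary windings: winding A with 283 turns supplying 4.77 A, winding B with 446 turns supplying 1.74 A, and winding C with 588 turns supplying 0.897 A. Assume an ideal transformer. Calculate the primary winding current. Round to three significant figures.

V_A = 240 × 283/2410 = 28.183 V; V_B = 240 × 446/2410 = 44.415 V; V_C = 240 × 588/2410 = 58.556 V.
P_out = V_A I_A + V_B I_B + V_C I_C = 28.183×4.77 + 44.415×1.74 + 58.556×0.897 = 134.43 + 77.282 + 52.525 = 264.24 W.
Ideal ⇒ P_in = P_out, so I_p = P_out/V_p = 264.24/240 = 1.10 A.

I_p ≈ 1.10 A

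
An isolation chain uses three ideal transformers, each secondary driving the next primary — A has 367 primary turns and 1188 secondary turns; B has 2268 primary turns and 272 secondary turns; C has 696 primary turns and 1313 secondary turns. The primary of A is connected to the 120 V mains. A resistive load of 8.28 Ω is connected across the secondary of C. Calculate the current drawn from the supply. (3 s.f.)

After A: V = 120.00 × 1188/367 = 388.45 V.
After B: V = 388.45 × 272/2268 = 46.586 V.
After C: V = 46.586 × 1313/696 = 87.885 V.
I_load = 87.885/8.28 = 10.614 A, so P_out = 87.885 × 10.614 = 932.82 W.
All ideal ⇒ P_in = P_out, so I_supply = 932.82/120 = 7.77 A.

I_supply ≈ 7.77 A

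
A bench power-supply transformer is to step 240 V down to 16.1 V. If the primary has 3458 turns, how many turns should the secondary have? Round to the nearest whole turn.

N_s = 232 turns

N_s/N_p = V_s/V_p, so N_s = 3458 × 16.1/240 = 232.0 ≈ 232 turns.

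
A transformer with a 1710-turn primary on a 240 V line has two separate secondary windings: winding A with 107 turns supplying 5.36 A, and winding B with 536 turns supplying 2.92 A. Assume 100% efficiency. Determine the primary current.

V_A = 240 × 107/1710 = 15.018 V; V_B = 240 × 536/1710 = 75.228 V.
P_out = V_A I_A + V_B I_B = 15.018×5.36 + 75.228×2.92 = 80.494 + 219.67 = 300.16 W.
Ideal ⇒ P_in = P_out, so I_p = P_out/V_p = 300.16/240 = 1.25 A.

I_p ≈ 1.25 A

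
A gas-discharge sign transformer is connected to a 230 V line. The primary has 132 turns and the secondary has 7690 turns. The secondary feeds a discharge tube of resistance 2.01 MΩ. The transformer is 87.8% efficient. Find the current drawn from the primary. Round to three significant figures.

V_s = 230 × 7690/132 = 13399 V.
I_s = V_s/R = 13399/(2.01×10^6) = 0.0066663 A.
P_out = V_s I_s = 13399 × 0.0066663 = 89.323 W.
P_in = P_out/η = 89.323/0.878 = 101.73 W.
I_p = P_in/V_p = 101.73/230 = 0.442 A.

I_p ≈ 0.442 A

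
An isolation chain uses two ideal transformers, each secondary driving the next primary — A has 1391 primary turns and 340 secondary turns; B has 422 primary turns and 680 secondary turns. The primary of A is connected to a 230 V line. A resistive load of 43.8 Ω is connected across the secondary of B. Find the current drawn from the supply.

After A: V = 230.00 × 340/1391 = 56.219 V.
After B: V = 56.219 × 680/422 = 90.589 V.
I_load = 90.589/43.8 = 2.0682 A, so P_out = 90.589 × 2.0682 = 187.36 W.
All ideal ⇒ P_in = P_out, so I_supply = 187.36/230 = 0.815 A.

I_supply ≈ 0.815 A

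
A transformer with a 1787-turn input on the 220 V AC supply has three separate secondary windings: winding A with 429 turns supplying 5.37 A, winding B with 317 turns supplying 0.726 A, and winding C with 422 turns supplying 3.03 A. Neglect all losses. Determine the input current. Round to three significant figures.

I_in ≈ 2.13 A

V_A = 220 × 429/1787 = 52.815 V; V_B = 220 × 317/1787 = 39.026 V; V_C = 220 × 422/1787 = 51.953 V.
P_out = V_A I_A + V_B I_B + V_C I_C = 52.815×5.37 + 39.026×0.726 + 51.953×3.03 = 283.62 + 28.333 + 157.42 = 469.37 W.
Ideal ⇒ P_in = P_out, so I_in = P_out/V_in = 469.37/220 = 2.13 A.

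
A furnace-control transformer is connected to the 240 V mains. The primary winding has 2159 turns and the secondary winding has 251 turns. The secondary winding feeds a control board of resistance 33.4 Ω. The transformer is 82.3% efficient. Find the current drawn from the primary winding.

I_p ≈ 0.118 A

V_s = 240 × 251/2159 = 27.902 V.
I_s = V_s/R = 27.902/33.4 = 0.83538 A.
P_out = V_s I_s = 27.902 × 0.83538 = 23.309 W.
P_in = P_out/η = 23.309/0.823 = 28.322 W.
I_p = P_in/V_p = 28.322/240 = 0.118 A.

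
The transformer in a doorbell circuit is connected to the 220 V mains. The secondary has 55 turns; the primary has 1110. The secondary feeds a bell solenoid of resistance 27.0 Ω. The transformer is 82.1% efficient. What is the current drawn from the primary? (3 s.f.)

I_p ≈ 0.0244 A

V_s = 220 × 55/1110 = 10.901 V.
I_s = V_s/R = 10.901/27.0 = 0.40374 A.
P_out = V_s I_s = 10.901 × 0.40374 = 4.4011 W.
P_in = P_out/η = 4.4011/0.821 = 5.3607 W.
I_p = P_in/V_p = 5.3607/220 = 0.0244 A.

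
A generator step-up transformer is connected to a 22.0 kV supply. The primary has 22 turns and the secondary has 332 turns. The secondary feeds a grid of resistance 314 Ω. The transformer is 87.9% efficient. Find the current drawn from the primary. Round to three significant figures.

I_p ≈ 18200 A

V_s = 22000 × 332/22 = 332000 V.
I_s = V_s/R = 332000/314 = 1057.3 A.
P_out = V_s I_s = 332000 × 1057.3 = 3.5103×10^8 W.
P_in = P_out/η = 3.5103×10^8/0.879 = 3.9935×10^8 W.
I_p = P_in/V_p = 3.9935×10^8/22000 = 18200 A.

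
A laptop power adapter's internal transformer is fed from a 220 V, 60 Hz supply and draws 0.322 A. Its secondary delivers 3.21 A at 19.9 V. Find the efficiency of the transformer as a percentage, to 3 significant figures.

P_in = 220 × 0.322 = 70.8400 W.
P_out = 19.9 × 3.21 = 63.8790 W.
η = P_out/P_in = 63.8790/70.8400 = 0.902.

η ≈ 90.2%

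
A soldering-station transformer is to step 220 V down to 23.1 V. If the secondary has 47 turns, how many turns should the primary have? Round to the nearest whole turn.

N_p/N_s = V_p/V_s, so N_p = 47 × 220/23.1 = 447.6 ≈ 448 turns.

N_p = 448 turns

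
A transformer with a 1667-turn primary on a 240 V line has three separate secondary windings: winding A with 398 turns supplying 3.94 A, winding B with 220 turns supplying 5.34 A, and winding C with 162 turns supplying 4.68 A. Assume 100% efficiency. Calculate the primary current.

I_p ≈ 2.10 A

V_A = 240 × 398/1667 = 57.301 V; V_B = 240 × 220/1667 = 31.674 V; V_C = 240 × 162/1667 = 23.323 V.
P_out = V_A I_A + V_B I_B + V_C I_C = 57.301×3.94 + 31.674×5.34 + 23.323×4.68 = 225.76 + 169.14 + 109.15 = 504.05 W.
Ideal ⇒ P_in = P_out, so I_p = P_out/V_p = 504.05/240 = 2.10 A.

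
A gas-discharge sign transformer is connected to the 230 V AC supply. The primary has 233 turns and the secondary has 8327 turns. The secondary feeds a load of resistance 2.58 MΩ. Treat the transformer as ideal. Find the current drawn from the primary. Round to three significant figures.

V_s = V_p × N_s/N_p = 230 × 8327/233 = 8219.8 V.
I_s = V_s/R = 8219.8/(2.58×10^6) = 0.0031860 A.
For an ideal transformer I_p N_p = I_s N_s, so I_p = 0.0031860 × 8327/233 = 0.114 A.

I_p ≈ 0.114 A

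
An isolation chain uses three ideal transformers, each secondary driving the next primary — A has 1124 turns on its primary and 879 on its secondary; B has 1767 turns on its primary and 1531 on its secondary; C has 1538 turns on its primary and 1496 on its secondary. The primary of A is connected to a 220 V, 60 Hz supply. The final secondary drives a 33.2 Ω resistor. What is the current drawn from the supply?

I_supply ≈ 2.88 A

Secondary of A: V = 220.00 × 879/1124 = 172.05 V.
Secondary of B: V = 172.05 × 1531/1767 = 149.07 V.
Secondary of C: V = 149.07 × 1496/1538 = 145.00 V.
I_load = 145.00/33.2 = 4.3674 A, so P_out = 145.00 × 4.3674 = 633.26 W.
All ideal ⇒ P_in = P_out, so I_supply = 633.26/220 = 2.88 A.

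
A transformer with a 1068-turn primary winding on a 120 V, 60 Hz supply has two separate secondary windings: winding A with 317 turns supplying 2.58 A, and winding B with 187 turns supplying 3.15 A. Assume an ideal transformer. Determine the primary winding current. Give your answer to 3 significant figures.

V_A = 120 × 317/1068 = 35.618 V; V_B = 120 × 187/1068 = 21.011 V.
P_out = V_A I_A + V_B I_B = 35.618×2.58 + 21.011×3.15 = 91.894 + 66.185 = 158.08 W.
Ideal ⇒ P_in = P_out, so I_p = P_out/V_p = 158.08/120 = 1.32 A.

I_p ≈ 1.32 A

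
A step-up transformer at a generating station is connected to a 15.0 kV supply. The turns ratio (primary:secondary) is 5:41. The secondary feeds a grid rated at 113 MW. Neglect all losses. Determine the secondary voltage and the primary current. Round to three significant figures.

V_s = V_p × N_s/N_p = 15000 × 41/5 = 123000 V.
I_s = P/V_s = 1.13×10^8/123000 = 918.70 A.
I_p = I_s × N_s/N_p = 918.70 × 41/5 = 7530 A.

V_s ≈ 123000 V, I_p ≈ 7530 A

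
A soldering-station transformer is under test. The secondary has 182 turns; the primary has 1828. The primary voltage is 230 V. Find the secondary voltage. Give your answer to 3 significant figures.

V_s/V_p = N_s/N_p, so V_s = 230 × 182/1828 = 22.9 V.

V_s ≈ 22.9 V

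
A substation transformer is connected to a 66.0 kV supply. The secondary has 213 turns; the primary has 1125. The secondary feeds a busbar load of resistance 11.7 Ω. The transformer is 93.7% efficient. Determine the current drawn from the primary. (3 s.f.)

V_s = 66000 × 213/1125 = 12496 V.
I_s = V_s/R = 12496/11.7 = 1068.0 A.
P_out = V_s I_s = 12496 × 1068.0 = 1.3346×10^7 W.
P_in = P_out/η = 1.3346×10^7/0.937 = 1.4243×10^7 W.
I_p = P_in/V_p = 1.4243×10^7/66000 = 216 A.

I_p ≈ 216 A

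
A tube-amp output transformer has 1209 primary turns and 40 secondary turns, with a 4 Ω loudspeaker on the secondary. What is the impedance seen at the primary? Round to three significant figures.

Z_p ≈ 3650 Ω

Z_p = (N_p/N_s)² × Z_s = (1209/40)² × 4 = 3650 Ω.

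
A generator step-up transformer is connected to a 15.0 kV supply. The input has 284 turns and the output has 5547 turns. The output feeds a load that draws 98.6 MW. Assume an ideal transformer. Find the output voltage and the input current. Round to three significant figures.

V_out = V_in × N_out/N_in = 15000 × 5547/284 = 292980 V.
I_out = P/V_out = 9.86×10^7/292980 = 336.55 A.
I_in = I_out × N_out/N_in = 336.55 × 5547/284 = 6570 A.

V_out ≈ 293000 V, I_in ≈ 6570 A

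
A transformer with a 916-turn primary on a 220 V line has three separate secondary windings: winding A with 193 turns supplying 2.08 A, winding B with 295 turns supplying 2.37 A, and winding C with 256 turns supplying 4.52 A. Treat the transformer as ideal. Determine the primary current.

I_p ≈ 2.46 A

V_A = 220 × 193/916 = 46.354 V; V_B = 220 × 295/916 = 70.852 V; V_C = 220 × 256/916 = 61.485 V.
P_out = V_A I_A + V_B I_B + V_C I_C = 46.354×2.08 + 70.852×2.37 + 61.485×4.52 = 96.416 + 167.92 + 277.91 = 542.24 W.
Ideal ⇒ P_in = P_out, so I_p = P_out/V_p = 542.24/220 = 2.46 A.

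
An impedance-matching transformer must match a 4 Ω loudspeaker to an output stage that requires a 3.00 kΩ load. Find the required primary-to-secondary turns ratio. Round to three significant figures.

N_p/N_s ≈ 27.4

Z_p/Z_s = (N_p/N_s)², so N_p/N_s = √(3000/4) = √750 = 27.4.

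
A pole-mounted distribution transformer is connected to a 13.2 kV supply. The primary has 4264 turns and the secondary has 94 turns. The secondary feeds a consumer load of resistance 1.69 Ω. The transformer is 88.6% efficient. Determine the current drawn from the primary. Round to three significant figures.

I_p ≈ 4.28 A

V_s = 13200 × 94/4264 = 290.99 V.
I_s = V_s/R = 290.99/1.69 = 172.19 A.
P_out = V_s I_s = 290.99 × 172.19 = 50105 W.
P_in = P_out/η = 50105/0.886 = 56552 W.
I_p = P_in/V_p = 56552/13200 = 4.28 A.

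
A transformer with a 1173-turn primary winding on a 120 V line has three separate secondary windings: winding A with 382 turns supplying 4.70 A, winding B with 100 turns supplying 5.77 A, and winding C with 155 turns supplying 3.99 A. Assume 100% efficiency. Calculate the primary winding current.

I_p ≈ 2.55 A

V_A = 120 × 382/1173 = 39.079 V; V_B = 120 × 100/1173 = 10.230 V; V_C = 120 × 155/1173 = 15.857 V.
P_out = V_A I_A + V_B I_B + V_C I_C = 39.079×4.70 + 10.230×5.77 + 15.857×3.99 = 183.67 + 59.028 + 63.269 = 305.97 W.
Ideal ⇒ P_in = P_out, so I_p = P_out/V_p = 305.97/120 = 2.55 A.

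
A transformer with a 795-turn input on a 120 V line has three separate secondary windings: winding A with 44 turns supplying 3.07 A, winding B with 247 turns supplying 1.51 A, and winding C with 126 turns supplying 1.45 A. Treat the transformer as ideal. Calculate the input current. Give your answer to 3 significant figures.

V_A = 120 × 44/795 = 6.6415 V; V_B = 120 × 247/795 = 37.283 V; V_C = 120 × 126/795 = 19.019 V.
P_out = V_A I_A + V_B I_B + V_C I_C = 6.6415×3.07 + 37.283×1.51 + 19.019×1.45 = 20.389 + 56.297 + 27.577 = 104.26 W.
Ideal ⇒ P_in = P_out, so I_in = P_out/V_in = 104.26/120 = 0.869 A.

I_in ≈ 0.869 A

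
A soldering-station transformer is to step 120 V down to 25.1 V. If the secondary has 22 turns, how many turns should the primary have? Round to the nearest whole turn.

N_p = 105 turns

N_p/N_s = V_p/V_s, so N_p = 22 × 120/25.1 = 105.2 ≈ 105 turns.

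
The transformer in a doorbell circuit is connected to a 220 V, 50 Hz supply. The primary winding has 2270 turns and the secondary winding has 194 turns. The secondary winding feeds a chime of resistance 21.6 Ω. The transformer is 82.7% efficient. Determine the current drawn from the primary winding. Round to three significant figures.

I_p ≈ 0.0900 A

V_s = 220 × 194/2270 = 18.802 V.
I_s = V_s/R = 18.802/21.6 = 0.87045 A.
P_out = V_s I_s = 18.802 × 0.87045 = 16.366 W.
P_in = P_out/η = 16.366/0.827 = 19.790 W.
I_p = P_in/V_p = 19.790/220 = 0.0900 A.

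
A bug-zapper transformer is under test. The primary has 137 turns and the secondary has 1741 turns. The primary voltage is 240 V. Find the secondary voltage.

V_s ≈ 3050 V

V_s/V_p = N_s/N_p, so V_s = 240 × 1741/137 = 3050 V.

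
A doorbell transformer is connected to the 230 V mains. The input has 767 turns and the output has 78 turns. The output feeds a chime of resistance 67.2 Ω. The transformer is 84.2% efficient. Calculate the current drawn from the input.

V_out = 230 × 78/767 = 23.390 V.
I_out = V_out/R = 23.390/67.2 = 0.34806 A.
P_out = V_out I_out = 23.390 × 0.34806 = 8.1411 W.
P_in = P_out/η = 8.1411/0.842 = 9.6688 W.
I_in = P_in/V_in = 9.6688/230 = 0.0420 A.

I_in ≈ 0.0420 A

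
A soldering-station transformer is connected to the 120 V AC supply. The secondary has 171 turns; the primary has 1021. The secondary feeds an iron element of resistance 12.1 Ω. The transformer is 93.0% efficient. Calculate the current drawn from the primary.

V_s = 120 × 171/1021 = 20.098 V.
I_s = V_s/R = 20.098/12.1 = 1.6610 A.
P_out = V_s I_s = 20.098 × 1.6610 = 33.382 W.
P_in = P_out/η = 33.382/0.930 = 35.895 W.
I_p = P_in/V_p = 35.895/120 = 0.299 A.

I_p ≈ 0.299 A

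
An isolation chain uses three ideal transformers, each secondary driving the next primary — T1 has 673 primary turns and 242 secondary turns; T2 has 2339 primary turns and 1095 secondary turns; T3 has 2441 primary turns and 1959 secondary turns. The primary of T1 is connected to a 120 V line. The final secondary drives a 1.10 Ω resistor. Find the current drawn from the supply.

I_supply ≈ 1.99 A

Secondary of T1: V = 120.00 × 242/673 = 43.150 V.
Secondary of T2: V = 43.150 × 1095/2339 = 20.201 V.
Secondary of T3: V = 20.201 × 1959/2441 = 16.212 V.
I_load = 16.212/1.10 = 14.738 A, so P_out = 16.212 × 14.738 = 238.93 W.
All ideal ⇒ P_in = P_out, so I_supply = 238.93/120 = 1.99 A.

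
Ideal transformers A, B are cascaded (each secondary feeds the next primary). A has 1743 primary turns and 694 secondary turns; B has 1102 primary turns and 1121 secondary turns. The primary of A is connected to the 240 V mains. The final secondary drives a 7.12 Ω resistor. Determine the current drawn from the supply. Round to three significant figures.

I_supply ≈ 5.53 A

After A: V = 240.00 × 694/1743 = 95.559 V.
After B: V = 95.559 × 1121/1102 = 97.207 V.
I_load = 97.207/7.12 = 13.653 A, so P_out = 97.207 × 13.653 = 1327.1 W.
All ideal ⇒ P_in = P_out, so I_supply = 1327.1/240 = 5.53 A.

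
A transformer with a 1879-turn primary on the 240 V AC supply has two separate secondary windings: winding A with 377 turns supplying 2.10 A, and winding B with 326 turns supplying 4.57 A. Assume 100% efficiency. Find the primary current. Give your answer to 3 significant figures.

I_p ≈ 1.21 A

V_A = 240 × 377/1879 = 48.153 V; V_B = 240 × 326/1879 = 41.639 V.
P_out = V_A I_A + V_B I_B = 48.153×2.10 + 41.639×4.57 = 101.12 + 190.29 = 291.41 W.
Ideal ⇒ P_in = P_out, so I_p = P_out/V_p = 291.41/240 = 1.21 A.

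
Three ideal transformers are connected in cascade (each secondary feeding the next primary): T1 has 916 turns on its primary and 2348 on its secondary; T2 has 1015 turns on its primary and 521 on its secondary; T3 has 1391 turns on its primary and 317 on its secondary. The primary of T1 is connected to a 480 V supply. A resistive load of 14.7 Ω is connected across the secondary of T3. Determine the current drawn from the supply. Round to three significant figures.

After T1: V = 480.00 × 2348/916 = 1230.4 V.
After T2: V = 1230.4 × 521/1015 = 631.56 V.
After T3: V = 631.56 × 317/1391 = 143.93 V.
I_load = 143.93/14.7 = 9.7911 A, so P_out = 143.93 × 9.7911 = 1409.2 W.
All ideal ⇒ P_in = P_out, so I_supply = 1409.2/480 = 2.94 A.

I_supply ≈ 2.94 A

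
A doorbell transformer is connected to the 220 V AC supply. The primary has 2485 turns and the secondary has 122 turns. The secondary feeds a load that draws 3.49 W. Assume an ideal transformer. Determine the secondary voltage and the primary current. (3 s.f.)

V_s ≈ 10.8 V, I_p ≈ 0.0159 A

V_s = V_p × N_s/N_p = 220 × 122/2485 = 10.801 V.
I_s = P/V_s = 3.49/10.801 = 0.32312 A.
I_p = I_s × N_s/N_p = 0.32312 × 122/2485 = 0.0159 A.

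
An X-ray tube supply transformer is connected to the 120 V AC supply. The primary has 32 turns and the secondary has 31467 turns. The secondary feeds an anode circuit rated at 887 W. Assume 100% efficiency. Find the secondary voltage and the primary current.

V_s = V_p × N_s/N_p = 120 × 31467/32 = 118000 V.
I_s = P/V_s = 887/118000 = 0.0075169 A.
I_p = I_s × N_s/N_p = 0.0075169 × 31467/32 = 7.39 A.

V_s ≈ 118000 V, I_p ≈ 7.39 A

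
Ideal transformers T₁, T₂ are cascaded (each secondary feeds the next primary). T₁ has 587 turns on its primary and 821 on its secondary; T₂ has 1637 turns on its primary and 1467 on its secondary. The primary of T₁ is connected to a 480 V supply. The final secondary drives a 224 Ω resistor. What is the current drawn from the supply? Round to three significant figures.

After T₁: V = 480.00 × 821/587 = 671.35 V.
After T₂: V = 671.35 × 1467/1637 = 601.63 V.
I_load = 601.63/224 = 2.6858 A, so P_out = 601.63 × 2.6858 = 1615.9 W.
All ideal ⇒ P_in = P_out, so I_supply = 1615.9/480 = 3.37 A.

I_supply ≈ 3.37 A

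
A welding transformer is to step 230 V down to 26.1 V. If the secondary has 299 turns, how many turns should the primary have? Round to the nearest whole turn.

N_p = 2635 turns

N_p/N_s = V_p/V_s, so N_p = 299 × 230/26.1 = 2634.9 ≈ 2635 turns.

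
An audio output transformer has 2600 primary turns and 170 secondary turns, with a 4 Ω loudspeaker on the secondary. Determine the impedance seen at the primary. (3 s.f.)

Z_p = (N_p/N_s)² × Z_s = (2600/170)² × 4 = 936 Ω.

Z_p ≈ 936 Ω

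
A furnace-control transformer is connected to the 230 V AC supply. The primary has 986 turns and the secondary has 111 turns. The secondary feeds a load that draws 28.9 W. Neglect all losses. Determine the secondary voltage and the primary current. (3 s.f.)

V_s = V_p × N_s/N_p = 230 × 111/986 = 25.892 V.
I_s = P/V_s = 28.9/25.892 = 1.1162 A.
I_p = I_s × N_s/N_p = 1.1162 × 111/986 = 0.126 A.

V_s ≈ 25.9 V, I_p ≈ 0.126 A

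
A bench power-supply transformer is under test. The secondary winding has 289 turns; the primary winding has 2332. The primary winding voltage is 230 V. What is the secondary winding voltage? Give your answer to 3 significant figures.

V_s/V_p = N_s/N_p, so V_s = 230 × 289/2332 = 28.5 V.

V_s ≈ 28.5 V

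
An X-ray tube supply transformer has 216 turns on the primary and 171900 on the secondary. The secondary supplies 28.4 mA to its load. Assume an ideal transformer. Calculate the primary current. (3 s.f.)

For an ideal transformer I_p/I_s = N_s/N_p, so I_p = 0.0284 × 171900/216 = 22.6 A.

I_p ≈ 22.6 A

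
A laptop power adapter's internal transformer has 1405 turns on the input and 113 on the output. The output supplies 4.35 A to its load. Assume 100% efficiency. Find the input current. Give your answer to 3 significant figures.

For an ideal transformer I_in/I_out = N_out/N_in, so I_in = 4.35 × 113/1405 = 0.350 A.

I_in ≈ 0.350 A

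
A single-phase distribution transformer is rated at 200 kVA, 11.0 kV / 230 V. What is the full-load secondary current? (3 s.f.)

I_s ≈ 870 A

I_s = S/V_s = 200000/230 = 870 A.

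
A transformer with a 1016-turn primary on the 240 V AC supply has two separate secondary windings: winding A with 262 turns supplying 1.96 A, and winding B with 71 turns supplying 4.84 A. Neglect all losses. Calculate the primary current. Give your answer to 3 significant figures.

V_A = 240 × 262/1016 = 61.890 V; V_B = 240 × 71/1016 = 16.772 V.
P_out = V_A I_A + V_B I_B = 61.890×1.96 + 16.772×4.84 = 121.30 + 81.175 = 202.48 W.
Ideal ⇒ P_in = P_out, so I_p = P_out/V_p = 202.48/240 = 0.844 A.

I_p ≈ 0.844 A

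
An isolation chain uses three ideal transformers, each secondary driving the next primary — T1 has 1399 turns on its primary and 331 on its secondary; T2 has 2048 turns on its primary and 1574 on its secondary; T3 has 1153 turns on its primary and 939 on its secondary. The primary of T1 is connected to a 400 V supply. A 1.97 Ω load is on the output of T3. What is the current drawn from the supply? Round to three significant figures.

Secondary of T1: V = 400.00 × 331/1399 = 94.639 V.
Secondary of T2: V = 94.639 × 1574/2048 = 72.735 V.
Secondary of T3: V = 72.735 × 939/1153 = 59.235 V.
I_load = 59.235/1.97 = 30.069 A, so P_out = 59.235 × 30.069 = 1781.1 W.
All ideal ⇒ P_in = P_out, so I_supply = 1781.1/400 = 4.45 A.

I_supply ≈ 4.45 A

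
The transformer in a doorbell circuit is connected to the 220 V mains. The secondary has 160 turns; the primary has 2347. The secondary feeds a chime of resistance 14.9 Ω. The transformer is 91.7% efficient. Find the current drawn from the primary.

V_s = 220 × 160/2347 = 14.998 V.
I_s = V_s/R = 14.998/14.9 = 1.0066 A.
P_out = V_s I_s = 14.998 × 1.0066 = 15.096 W.
P_in = P_out/η = 15.096/0.917 = 16.463 W.
I_p = P_in/V_p = 16.463/220 = 0.0748 A.

I_p ≈ 0.0748 A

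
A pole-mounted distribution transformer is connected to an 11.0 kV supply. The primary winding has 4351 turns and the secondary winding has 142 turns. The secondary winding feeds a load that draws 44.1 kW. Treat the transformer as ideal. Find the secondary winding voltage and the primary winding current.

V_s ≈ 359 V, I_p ≈ 4.01 A

V_s = V_p × N_s/N_p = 11000 × 142/4351 = 359.00 V.
I_s = P/V_s = 44100/359.00 = 122.84 A.
I_p = I_s × N_s/N_p = 122.84 × 142/4351 = 4.01 A.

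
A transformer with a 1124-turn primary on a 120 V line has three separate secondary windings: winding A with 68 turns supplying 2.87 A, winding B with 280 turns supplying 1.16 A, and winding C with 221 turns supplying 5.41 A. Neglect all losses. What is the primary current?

V_A = 120 × 68/1124 = 7.2598 V; V_B = 120 × 280/1124 = 29.893 V; V_C = 120 × 221/1124 = 23.594 V.
P_out = V_A I_A + V_B I_B + V_C I_C = 7.2598×2.87 + 29.893×1.16 + 23.594×5.41 = 20.836 + 34.676 + 127.65 = 183.16 W.
Ideal ⇒ P_in = P_out, so I_p = P_out/V_p = 183.16/120 = 1.53 A.

I_p ≈ 1.53 A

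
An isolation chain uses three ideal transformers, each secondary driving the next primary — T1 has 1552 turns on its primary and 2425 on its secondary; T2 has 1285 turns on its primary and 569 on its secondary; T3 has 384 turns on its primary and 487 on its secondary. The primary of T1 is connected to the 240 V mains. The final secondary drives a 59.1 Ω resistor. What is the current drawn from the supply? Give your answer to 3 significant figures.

I_supply ≈ 3.13 A

Secondary of T1: V = 240.00 × 2425/1552 = 375.00 V.
Secondary of T2: V = 375.00 × 569/1285 = 166.05 V.
Secondary of T3: V = 166.05 × 487/384 = 210.59 V.
I_load = 210.59/59.1 = 3.5633 A, so P_out = 210.59 × 3.5633 = 750.39 W.
All ideal ⇒ P_in = P_out, so I_supply = 750.39/240 = 3.13 A.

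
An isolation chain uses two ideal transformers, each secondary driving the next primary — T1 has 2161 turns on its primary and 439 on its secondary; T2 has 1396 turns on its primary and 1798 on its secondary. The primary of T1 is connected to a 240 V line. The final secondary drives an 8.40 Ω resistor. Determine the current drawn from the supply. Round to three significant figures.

Secondary of T1: V = 240.00 × 439/2161 = 48.755 V.
Secondary of T2: V = 48.755 × 1798/1396 = 62.795 V.
I_load = 62.795/8.40 = 7.4756 A, so P_out = 62.795 × 7.4756 = 469.43 W.
All ideal ⇒ P_in = P_out, so I_supply = 469.43/240 = 1.96 A.

I_supply ≈ 1.96 A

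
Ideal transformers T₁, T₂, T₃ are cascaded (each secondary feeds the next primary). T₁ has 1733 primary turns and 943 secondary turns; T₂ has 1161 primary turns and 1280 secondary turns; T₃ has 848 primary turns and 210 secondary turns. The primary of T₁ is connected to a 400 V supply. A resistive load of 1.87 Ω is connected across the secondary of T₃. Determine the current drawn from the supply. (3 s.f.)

Secondary of T₁: V = 400.00 × 943/1733 = 217.66 V.
Secondary of T₂: V = 217.66 × 1280/1161 = 239.97 V.
Secondary of T₃: V = 239.97 × 210/848 = 59.426 V.
I_load = 59.426/1.87 = 31.778 A, so P_out = 59.426 × 31.778 = 1888.5 W.
All ideal ⇒ P_in = P_out, so I_supply = 1888.5/400 = 4.72 A.

I_supply ≈ 4.72 A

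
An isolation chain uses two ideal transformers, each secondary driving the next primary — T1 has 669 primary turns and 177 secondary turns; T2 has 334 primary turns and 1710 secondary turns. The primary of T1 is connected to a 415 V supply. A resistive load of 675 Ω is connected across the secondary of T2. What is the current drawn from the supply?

Secondary of T1: V = 415.00 × 177/669 = 109.80 V.
Secondary of T2: V = 109.80 × 1710/334 = 562.14 V.
I_load = 562.14/675 = 0.83280 A, so P_out = 562.14 × 0.83280 = 468.15 W.
All ideal ⇒ P_in = P_out, so I_supply = 468.15/415 = 1.13 A.

I_supply ≈ 1.13 A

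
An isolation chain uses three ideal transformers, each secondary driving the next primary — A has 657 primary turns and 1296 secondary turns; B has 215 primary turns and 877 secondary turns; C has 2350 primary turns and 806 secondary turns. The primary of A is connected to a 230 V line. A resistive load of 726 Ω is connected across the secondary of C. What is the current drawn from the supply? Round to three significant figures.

Secondary of A: V = 230.00 × 1296/657 = 453.70 V.
Secondary of B: V = 453.70 × 877/215 = 1850.7 V.
Secondary of C: V = 1850.7 × 806/2350 = 634.74 V.
I_load = 634.74/726 = 0.87430 A, so P_out = 634.74 × 0.87430 = 554.95 W.
All ideal ⇒ P_in = P_out, so I_supply = 554.95/230 = 2.41 A.

I_supply ≈ 2.41 A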